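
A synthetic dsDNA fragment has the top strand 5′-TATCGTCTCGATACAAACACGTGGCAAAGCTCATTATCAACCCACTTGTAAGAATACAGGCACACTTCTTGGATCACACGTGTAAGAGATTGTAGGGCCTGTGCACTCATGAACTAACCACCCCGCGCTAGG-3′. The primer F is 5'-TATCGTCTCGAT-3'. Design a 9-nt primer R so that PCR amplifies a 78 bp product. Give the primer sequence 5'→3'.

5'-TGTGATCCA-3'

The forward primer binds at positions 1–12, so a 78 bp product ends at position 1 + 78 − 1 = 78.
The reverse primer anneals to the top strand over positions 70–78, i.e. to TGGATCACA.
Its sequence written 5'→3' is the reverse complement: TGTGATCCA.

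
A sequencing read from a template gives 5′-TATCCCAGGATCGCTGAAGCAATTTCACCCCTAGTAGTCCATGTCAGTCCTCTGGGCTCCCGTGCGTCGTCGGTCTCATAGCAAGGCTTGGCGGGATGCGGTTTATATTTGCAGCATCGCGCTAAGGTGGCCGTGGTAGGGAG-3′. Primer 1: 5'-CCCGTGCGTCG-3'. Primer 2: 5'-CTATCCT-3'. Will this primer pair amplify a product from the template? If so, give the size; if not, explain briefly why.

No product — primer 2 has no binding site in the template.

Primer 2 (CTATCCT) does not match the top strand, and its reverse complement AGGATAG does not match either.
With no annealing site for primer 2, no amplification occurs.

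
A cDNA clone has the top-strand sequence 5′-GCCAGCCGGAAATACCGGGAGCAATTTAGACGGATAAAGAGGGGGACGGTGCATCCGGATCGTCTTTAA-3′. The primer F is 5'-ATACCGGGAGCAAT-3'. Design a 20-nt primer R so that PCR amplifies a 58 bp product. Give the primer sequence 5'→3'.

The forward primer binds at positions 12–25, so a 58 bp product ends at position 12 + 58 − 1 = 69.
The reverse primer anneals to the top strand over positions 50–69, i.e. to TGCATCCGGATCGTCTTTAA.
Its sequence written 5'→3' is the reverse complement: TTAAAGACGATCCGGATGCA.

5'-TTAAAGACGATCCGGATGCA-3'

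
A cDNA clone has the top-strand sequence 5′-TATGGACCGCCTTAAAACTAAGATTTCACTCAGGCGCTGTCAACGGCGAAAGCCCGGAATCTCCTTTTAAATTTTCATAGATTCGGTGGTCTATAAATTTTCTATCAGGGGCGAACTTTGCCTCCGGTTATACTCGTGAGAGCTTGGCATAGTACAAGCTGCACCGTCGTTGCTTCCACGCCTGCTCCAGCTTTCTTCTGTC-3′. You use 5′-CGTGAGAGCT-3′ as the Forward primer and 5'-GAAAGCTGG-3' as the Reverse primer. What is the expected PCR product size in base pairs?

61 bp

The forward primer matches the template at positions 135–144.
The reverse primer's reverse complement is CCAGCTTTC, which matches the template at positions 187–195.
Product length = (reverse-primer end) − (forward-primer start) + 1 = 195 − 135 + 1 = 61 bp.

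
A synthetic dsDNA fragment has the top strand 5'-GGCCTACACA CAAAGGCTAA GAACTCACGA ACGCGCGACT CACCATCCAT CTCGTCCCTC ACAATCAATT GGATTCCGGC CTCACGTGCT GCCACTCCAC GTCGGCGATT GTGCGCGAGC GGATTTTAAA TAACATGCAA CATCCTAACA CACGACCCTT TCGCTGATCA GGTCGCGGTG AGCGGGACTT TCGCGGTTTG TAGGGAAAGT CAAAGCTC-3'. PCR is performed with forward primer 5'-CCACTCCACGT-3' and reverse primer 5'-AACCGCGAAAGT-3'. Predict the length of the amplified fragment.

Forward primer CCACTCCACGT is found on the top strand at positions 92–102.
Reverse complement of the reverse primer: ACTTTCGCGGTT. This occurs on the top strand at positions 187–198.
Product length = (reverse-primer end) − (forward-primer start) + 1 = 198 − 92 + 1 = 107 bp.

107 bp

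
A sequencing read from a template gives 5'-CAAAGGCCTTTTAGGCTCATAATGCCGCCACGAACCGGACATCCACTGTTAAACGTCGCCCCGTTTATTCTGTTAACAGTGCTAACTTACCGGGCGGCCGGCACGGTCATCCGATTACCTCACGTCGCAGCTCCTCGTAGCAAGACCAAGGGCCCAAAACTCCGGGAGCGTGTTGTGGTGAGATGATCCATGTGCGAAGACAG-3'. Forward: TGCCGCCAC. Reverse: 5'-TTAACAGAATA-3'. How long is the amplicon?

Scanning the template, TGCCGCCAC occurs at positions 23–31; this primer anneals to the bottom strand there with its 3' end pointing downstream.
Reverse complement of the reverse primer: TATTCTGTTAA. This occurs on the top strand at positions 66–76.
The product runs from position 23 to position 76, so its length is 76 − 23 + 1 = 54 bp.

54 bp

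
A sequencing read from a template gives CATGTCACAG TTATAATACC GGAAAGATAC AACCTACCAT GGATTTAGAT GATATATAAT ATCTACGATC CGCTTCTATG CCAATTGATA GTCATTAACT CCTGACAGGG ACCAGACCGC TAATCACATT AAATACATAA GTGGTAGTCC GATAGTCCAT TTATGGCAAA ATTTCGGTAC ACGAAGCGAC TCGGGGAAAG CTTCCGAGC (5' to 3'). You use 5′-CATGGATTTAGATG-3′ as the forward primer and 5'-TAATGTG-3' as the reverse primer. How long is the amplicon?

Forward primer CATGGATTTAGATG is found on the top strand at positions 38–51.
Reverse complement of the reverse primer: CACATTA. This occurs on the top strand at positions 125–131.
The product runs from position 38 to position 131, so its length is 131 − 38 + 1 = 94 bp.

94 bp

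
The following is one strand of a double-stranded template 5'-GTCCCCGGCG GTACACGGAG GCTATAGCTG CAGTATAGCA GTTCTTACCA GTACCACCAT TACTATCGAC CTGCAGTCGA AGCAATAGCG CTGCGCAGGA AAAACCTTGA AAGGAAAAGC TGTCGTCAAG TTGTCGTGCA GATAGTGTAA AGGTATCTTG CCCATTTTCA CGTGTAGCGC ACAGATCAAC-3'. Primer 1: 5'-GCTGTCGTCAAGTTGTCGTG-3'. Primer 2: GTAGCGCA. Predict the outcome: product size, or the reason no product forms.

No product — both primers anneal to the same strand and extend in the same direction.

Primer 1 (GCTGTCGTCAAGTTGTCGTG) matches the top strand at positions 119–138 (3' end points downstream).
Primer 2 (GTAGCGCA) also matches the top strand directly, at positions 174–181 — its reverse complement TGCGCTAC is not present.
Both primers anneal to the bottom strand with 3' ends pointing the same way, so neither can prime synthesis back toward the other.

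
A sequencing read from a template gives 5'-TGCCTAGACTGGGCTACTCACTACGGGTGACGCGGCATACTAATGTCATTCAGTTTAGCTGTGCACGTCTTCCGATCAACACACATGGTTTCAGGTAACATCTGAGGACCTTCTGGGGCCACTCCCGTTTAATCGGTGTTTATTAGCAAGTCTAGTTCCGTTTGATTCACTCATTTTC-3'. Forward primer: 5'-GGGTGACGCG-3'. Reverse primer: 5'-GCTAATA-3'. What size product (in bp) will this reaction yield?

Scanning the template, GGGTGACGCG occurs at positions 25–34; this primer anneals to the bottom strand there with its 3' end pointing downstream.
Reverse complement of the reverse primer: TATTAGC. This occurs on the top strand at positions 141–147.
Amplicon spans positions 25–147: 123 bp.

123 bp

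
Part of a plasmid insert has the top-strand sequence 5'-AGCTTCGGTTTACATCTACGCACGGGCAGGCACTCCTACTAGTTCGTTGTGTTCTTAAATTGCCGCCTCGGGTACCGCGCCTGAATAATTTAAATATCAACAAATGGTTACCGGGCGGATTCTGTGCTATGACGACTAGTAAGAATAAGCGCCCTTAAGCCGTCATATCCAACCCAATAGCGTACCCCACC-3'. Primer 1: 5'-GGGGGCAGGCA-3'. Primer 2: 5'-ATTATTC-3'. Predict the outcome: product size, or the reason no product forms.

No product — primer 1 has no binding site in the template.

Primer 1 (GGGGGCAGGCA) does not match the top strand, and its reverse complement TGCCTGCCCCC does not match either.
With no annealing site for primer 1, no amplification occurs.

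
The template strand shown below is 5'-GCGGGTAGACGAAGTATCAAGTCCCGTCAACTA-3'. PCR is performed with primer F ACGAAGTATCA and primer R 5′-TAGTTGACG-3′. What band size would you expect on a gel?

Forward primer ACGAAGTATCA is found on the top strand at positions 9–19.
Reverse complement of the reverse primer: CGTCAACTA. This occurs on the top strand at positions 25–33.
Amplicon spans positions 9–33: 25 bp.

25 bp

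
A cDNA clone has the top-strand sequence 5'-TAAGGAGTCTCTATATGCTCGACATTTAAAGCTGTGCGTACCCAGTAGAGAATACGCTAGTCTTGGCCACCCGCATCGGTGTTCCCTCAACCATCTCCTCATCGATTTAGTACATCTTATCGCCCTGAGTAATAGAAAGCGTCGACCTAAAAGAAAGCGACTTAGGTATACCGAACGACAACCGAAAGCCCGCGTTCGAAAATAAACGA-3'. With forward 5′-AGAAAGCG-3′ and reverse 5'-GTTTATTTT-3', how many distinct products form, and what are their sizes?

The forward primer AGAAAGCG matches the top strand at positions 134–141, 152–159.
The reverse primer's reverse complement is AAAATAAAC, matching at positions 199–207.
Each forward site pairs with the reverse site to give a product ending at position 207: sizes 74, 56 bp.

Two products: 74 bp, 56 bp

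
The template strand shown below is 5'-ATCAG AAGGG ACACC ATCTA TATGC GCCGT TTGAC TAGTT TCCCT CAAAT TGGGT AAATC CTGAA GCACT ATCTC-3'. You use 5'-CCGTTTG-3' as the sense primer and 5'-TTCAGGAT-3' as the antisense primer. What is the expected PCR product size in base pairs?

39 bp

Scanning the template, CCGTTTG occurs at positions 27–33; this primer anneals to the bottom strand there with its 3' end pointing downstream.
Reverse complement of the reverse primer: ATCCTGAA. This occurs on the top strand at positions 58–65.
Amplicon spans positions 27–65: 39 bp.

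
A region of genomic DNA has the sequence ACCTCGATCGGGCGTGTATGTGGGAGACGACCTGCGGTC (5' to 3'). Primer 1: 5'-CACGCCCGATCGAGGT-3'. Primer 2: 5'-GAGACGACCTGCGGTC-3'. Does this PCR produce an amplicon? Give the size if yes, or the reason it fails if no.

Primer 1 (CACGCCCGATCGAGGT) has reverse complement ACCTCGATCGGGCGTG, which matches the top strand at positions 1–16; primer 1 anneals to the top strand there with its 3' end pointing upstream toward position 1.
Primer 2 (GAGACGACCTGCGGTC) matches the top strand directly at positions 24–39; it anneals to the bottom strand with its 3' end pointing downstream toward position 39.
The 3' ends diverge (primer 1 extends toward position 1, primer 2 toward position 39), so the primers never converge on a shared product.

No product — the primers' 3' ends point away from each other.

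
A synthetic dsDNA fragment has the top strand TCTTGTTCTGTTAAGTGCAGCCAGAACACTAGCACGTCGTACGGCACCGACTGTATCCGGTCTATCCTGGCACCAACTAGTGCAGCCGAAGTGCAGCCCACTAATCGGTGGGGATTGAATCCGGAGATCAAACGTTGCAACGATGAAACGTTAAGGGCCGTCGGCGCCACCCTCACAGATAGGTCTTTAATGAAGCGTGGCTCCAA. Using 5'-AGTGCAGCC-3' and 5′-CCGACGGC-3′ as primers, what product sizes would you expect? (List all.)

The forward primer AGTGCAGCC matches the top strand at positions 14–22, 79–87, 90–98.
The reverse primer's reverse complement is GCCGTCGG, matching at positions 157–164.
Each forward site pairs with the reverse site to give a product ending at position 164: sizes 151, 86, 75 bp.

151 bp, 86 bp, 75 bp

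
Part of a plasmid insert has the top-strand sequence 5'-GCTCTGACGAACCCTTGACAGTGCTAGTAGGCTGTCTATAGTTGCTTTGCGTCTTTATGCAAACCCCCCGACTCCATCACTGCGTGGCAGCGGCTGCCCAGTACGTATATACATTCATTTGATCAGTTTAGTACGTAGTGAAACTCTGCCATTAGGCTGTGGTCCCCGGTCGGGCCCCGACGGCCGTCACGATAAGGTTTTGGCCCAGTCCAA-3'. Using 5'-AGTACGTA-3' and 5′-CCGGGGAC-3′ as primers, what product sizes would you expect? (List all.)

70 bp, 40 bp

The forward primer AGTACGTA matches the top strand at positions 100–107, 130–137.
The reverse primer's reverse complement is GTCCCCGG, matching at positions 162–169.
Each forward site pairs with the reverse site to give a product ending at position 169: sizes 70, 40 bp.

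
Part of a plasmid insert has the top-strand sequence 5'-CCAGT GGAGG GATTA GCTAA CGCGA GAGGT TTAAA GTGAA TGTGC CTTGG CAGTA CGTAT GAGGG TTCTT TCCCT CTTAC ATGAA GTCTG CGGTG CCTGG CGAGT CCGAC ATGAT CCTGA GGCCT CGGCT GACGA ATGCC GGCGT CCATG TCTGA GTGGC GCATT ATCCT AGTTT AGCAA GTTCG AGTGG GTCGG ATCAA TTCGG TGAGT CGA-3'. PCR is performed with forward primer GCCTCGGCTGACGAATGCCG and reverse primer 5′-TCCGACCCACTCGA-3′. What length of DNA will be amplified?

75 bp

The forward primer matches the template at positions 122–141.
Reverse complement of the reverse primer: TCGAGTGGGTCGGA. This occurs on the top strand at positions 183–196.
Amplicon spans positions 122–196: 75 bp.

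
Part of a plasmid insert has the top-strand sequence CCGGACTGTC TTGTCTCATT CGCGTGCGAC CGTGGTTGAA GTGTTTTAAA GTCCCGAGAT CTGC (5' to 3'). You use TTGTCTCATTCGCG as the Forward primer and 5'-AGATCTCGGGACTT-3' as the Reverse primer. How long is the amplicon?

52 bp

The forward primer matches the template at positions 11–24.
Taking the reverse complement of AGATCTCGGGACTT gives AAGTCCCGAGATCT, found at positions 49–62 on the template; the primer anneals here to the top strand with its 3' end pointing upstream.
The product runs from position 11 to position 62, so its length is 62 − 11 + 1 = 52 bp.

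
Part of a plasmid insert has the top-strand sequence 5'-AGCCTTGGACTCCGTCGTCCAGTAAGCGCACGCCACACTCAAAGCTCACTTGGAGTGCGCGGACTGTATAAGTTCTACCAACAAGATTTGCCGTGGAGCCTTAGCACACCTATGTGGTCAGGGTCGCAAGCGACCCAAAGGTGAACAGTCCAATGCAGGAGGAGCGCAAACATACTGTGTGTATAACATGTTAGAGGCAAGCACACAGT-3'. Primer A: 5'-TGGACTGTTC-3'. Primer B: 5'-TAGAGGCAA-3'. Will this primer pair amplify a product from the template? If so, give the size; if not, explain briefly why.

No product — the primers' 3' ends point away from each other.

Primer A (TGGACTGTTC) has reverse complement GAACAGTCCA, which matches the top strand at positions 143–152; primer A anneals to the top strand there with its 3' end pointing upstream toward position 143.
Primer B (TAGAGGCAA) matches the top strand directly at positions 192–200; it anneals to the bottom strand with its 3' end pointing downstream toward position 200.
The 3' ends diverge (primer A extends toward position 1, primer B toward position 209), so the primers never converge on a shared product.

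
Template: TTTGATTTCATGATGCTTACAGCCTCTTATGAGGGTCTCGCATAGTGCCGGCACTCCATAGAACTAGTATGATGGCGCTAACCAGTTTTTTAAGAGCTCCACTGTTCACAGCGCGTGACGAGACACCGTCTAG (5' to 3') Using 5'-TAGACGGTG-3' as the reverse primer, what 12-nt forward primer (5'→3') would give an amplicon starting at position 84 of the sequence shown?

The reverse primer's reverse complement CACCGTCTA matches the template at positions 124–132; the product starts at position 84.
The forward primer is identical to the top strand over positions 84–95: AGTTTTTTAAGA.

5'-AGTTTTTTAAGA-3'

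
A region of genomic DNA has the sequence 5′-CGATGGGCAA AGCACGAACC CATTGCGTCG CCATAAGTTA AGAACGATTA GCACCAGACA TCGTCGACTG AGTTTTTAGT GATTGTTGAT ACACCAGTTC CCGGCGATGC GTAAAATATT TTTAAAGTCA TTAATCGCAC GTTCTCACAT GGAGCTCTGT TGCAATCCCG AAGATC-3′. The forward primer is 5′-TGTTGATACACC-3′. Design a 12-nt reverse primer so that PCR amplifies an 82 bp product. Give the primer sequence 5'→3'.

The forward primer binds at positions 84–95, so an 82 bp product ends at position 84 + 82 − 1 = 165.
The reverse primer anneals to the top strand over positions 154–165, i.e. to GCTCTGTTGCAA.
Its sequence written 5'→3' is the reverse complement: TTGCAACAGAGC.

5'-TTGCAACAGAGC-3'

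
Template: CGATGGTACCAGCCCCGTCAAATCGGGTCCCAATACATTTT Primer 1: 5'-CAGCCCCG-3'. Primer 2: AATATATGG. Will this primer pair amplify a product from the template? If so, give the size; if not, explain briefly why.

No product — primer 2 has no binding site in the template.

Primer 2 (AATATATGG) does not match the top strand, and its reverse complement CCATATATT does not match either.
With no annealing site for primer 2, no amplification occurs.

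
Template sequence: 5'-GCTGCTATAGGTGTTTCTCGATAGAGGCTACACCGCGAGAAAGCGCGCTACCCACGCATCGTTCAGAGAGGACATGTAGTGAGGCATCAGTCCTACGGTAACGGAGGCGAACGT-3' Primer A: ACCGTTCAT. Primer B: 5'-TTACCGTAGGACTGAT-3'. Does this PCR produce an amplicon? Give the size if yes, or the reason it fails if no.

No product — primer A has no binding site in the template.

Primer A (ACCGTTCAT) does not match the top strand, and its reverse complement ATGAACGGT does not match either.
With no annealing site for primer A, no amplification occurs.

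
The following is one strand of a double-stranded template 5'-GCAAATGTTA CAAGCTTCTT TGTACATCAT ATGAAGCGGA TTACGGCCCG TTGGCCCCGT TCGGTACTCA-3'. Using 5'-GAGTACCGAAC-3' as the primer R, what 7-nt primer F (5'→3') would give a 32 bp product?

The reverse primer's reverse complement GTTCGGTACTC matches the template at positions 59–69, so the product ends at position 69.
A 32 bp product then starts at position 69 − 32 + 1 = 38.
The forward primer is identical to the top strand there: GGATTAC.

5'-GGATTAC-3'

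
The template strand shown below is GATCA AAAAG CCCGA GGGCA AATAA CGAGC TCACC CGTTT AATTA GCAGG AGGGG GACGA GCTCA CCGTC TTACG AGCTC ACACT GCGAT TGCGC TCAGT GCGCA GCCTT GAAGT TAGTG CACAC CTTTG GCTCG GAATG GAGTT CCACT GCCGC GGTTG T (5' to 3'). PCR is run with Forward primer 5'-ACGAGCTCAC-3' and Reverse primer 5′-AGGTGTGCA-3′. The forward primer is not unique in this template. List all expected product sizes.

The forward primer ACGAGCTCAC matches the top strand at positions 25–34, 57–66, 73–82.
The reverse primer's reverse complement is TGCACACCT, matching at positions 119–127.
Each forward site pairs with the reverse site to give a product ending at position 127: sizes 103, 71, 55 bp.

103 bp, 71 bp, 55 bp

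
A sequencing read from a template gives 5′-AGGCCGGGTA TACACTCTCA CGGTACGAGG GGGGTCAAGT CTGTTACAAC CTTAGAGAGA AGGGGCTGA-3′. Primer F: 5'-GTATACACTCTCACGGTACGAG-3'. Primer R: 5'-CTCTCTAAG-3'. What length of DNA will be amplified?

The forward primer matches the template at positions 8–29.
Taking the reverse complement of CTCTCTAAG gives CTTAGAGAG, found at positions 51–59 on the template; the primer anneals here to the top strand with its 3' end pointing upstream.
Amplicon spans positions 8–59: 52 bp.

52 bp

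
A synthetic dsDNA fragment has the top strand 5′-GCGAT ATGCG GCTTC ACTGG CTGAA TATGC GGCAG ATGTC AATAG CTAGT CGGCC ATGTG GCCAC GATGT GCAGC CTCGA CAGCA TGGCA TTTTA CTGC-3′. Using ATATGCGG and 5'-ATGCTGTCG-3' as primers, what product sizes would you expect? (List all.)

83 bp, 62 bp

The forward primer ATATGCGG matches the top strand at positions 4–11, 25–32.
The reverse primer's reverse complement is CGACAGCAT, matching at positions 78–86.
Each forward site pairs with the reverse site to give a product ending at position 86: sizes 83, 62 bp.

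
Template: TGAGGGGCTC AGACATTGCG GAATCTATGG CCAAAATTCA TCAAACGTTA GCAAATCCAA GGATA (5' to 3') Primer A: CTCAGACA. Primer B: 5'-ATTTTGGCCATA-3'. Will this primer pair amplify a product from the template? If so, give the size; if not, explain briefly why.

Primer A (CTCAGACA) matches the top strand at positions 8–15; it acts as a forward primer.
Primer B's reverse complement is TATGGCCAAAAT, matching the top strand at positions 26–37; it acts as a reverse primer.
The 3' ends face each other across positions 8–37, giving a 30 bp product.

Yes — a 30 bp product.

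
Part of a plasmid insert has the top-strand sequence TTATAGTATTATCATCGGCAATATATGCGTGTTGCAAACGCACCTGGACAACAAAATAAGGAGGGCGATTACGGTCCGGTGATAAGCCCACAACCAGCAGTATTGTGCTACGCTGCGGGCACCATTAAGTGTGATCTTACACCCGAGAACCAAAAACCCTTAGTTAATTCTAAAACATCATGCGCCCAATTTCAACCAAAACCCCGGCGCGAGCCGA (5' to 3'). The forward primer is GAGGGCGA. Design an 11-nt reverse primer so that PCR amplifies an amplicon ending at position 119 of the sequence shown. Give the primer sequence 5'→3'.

5'-CCCGCAGCGTA-3'

The forward primer binds at positions 61–68; the product's 3' end on the top strand is position 119.
The reverse primer anneals to the top strand over positions 109–119, i.e. to TACGCTGCGGG.
Its sequence written 5'→3' is the reverse complement: CCCGCAGCGTA.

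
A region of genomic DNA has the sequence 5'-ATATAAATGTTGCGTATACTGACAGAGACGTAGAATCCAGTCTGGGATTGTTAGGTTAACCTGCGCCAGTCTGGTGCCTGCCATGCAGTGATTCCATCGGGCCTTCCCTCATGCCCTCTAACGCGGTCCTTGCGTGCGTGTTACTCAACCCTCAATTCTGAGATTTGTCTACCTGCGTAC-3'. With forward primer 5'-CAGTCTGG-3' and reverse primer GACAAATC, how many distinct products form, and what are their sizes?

Two products: 132 bp, 103 bp

The forward primer CAGTCTGG matches the top strand at positions 38–45, 67–74.
The reverse primer's reverse complement is GATTTGTC, matching at positions 162–169.
Each forward site pairs with the reverse site to give a product ending at position 169: sizes 132, 103 bp.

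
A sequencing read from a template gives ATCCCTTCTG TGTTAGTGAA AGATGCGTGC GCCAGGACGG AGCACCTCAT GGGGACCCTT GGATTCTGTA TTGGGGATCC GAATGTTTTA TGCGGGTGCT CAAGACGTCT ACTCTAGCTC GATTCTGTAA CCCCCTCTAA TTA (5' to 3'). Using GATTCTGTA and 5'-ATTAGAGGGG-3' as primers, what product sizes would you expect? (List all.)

The forward primer GATTCTGTA matches the top strand at positions 62–70, 121–129.
The reverse primer's reverse complement is CCCCTCTAAT, matching at positions 132–141.
Each forward site pairs with the reverse site to give a product ending at position 141: sizes 80, 21 bp.

80 bp, 21 bp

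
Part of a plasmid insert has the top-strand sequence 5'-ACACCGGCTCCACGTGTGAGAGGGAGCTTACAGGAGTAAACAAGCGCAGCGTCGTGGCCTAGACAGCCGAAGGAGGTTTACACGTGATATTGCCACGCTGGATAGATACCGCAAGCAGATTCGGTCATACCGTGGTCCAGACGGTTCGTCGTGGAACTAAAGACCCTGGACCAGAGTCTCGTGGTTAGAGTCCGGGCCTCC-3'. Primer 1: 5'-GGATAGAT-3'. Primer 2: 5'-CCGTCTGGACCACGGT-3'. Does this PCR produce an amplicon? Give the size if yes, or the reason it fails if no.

Primer 1 (GGATAGAT) matches the top strand at positions 100–107; it acts as a forward primer.
Primer 2's reverse complement is ACCGTGGTCCAGACGG, matching the top strand at positions 129–144; it acts as a reverse primer.
The 3' ends face each other across positions 100–144, giving a 45 bp product.

Yes — a 45 bp product.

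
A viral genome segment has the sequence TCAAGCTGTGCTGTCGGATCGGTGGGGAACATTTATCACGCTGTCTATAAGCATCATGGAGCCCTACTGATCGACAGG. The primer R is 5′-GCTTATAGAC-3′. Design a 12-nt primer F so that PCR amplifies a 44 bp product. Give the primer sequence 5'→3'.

5'-TGCTGTCGGATC-3'

The reverse primer's reverse complement GTCTATAAGC matches the template at positions 43–52, so the product ends at position 52.
A 44 bp product then starts at position 52 − 44 + 1 = 9.
The forward primer is identical to the top strand there: TGCTGTCGGATC.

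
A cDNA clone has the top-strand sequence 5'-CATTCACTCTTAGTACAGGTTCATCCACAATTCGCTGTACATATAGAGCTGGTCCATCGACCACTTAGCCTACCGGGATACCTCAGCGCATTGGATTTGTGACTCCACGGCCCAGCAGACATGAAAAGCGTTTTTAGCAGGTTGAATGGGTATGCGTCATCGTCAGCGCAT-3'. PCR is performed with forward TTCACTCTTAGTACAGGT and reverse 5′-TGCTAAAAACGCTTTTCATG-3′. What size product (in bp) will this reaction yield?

137 bp

The forward primer matches the template at positions 3–20.
Reverse complement of the reverse primer: CATGAAAAGCGTTTTTAGCA. This occurs on the top strand at positions 120–139.
Product length = (reverse-primer end) − (forward-primer start) + 1 = 139 − 3 + 1 = 137 bp.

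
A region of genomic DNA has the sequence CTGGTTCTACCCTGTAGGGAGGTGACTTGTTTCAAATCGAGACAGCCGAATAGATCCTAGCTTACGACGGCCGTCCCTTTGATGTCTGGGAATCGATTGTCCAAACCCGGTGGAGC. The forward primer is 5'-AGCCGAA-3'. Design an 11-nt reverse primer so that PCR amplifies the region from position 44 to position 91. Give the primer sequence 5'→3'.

The product's 3' end on the top strand is position 91.
The reverse primer anneals to the top strand over positions 81–91, i.e. to GATGTCTGGGA.
Its sequence written 5'→3' is the reverse complement: TCCCAGACATC.

5'-TCCCAGACATC-3'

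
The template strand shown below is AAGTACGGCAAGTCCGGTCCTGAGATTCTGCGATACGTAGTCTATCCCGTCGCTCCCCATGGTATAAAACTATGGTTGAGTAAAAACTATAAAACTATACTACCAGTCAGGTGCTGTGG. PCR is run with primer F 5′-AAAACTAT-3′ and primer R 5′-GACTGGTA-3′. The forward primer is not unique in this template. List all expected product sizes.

The forward primer AAAACTAT matches the top strand at positions 66–73, 83–90, 91–98.
The reverse primer's reverse complement is TACCAGTC, matching at positions 101–108.
Each forward site pairs with the reverse site to give a product ending at position 108: sizes 43, 26, 18 bp.

43 bp, 26 bp, 18 bp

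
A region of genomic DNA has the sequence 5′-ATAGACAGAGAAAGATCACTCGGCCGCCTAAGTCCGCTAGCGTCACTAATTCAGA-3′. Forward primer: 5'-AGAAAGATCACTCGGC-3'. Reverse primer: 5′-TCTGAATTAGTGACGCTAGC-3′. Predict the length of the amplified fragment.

Forward primer AGAAAGATCACTCGGC is found on the top strand at positions 9–24.
Reverse complement of the reverse primer: GCTAGCGTCACTAATTCAGA. This occurs on the top strand at positions 36–55.
The product runs from position 9 to position 55, so its length is 55 − 9 + 1 = 47 bp.

47 bp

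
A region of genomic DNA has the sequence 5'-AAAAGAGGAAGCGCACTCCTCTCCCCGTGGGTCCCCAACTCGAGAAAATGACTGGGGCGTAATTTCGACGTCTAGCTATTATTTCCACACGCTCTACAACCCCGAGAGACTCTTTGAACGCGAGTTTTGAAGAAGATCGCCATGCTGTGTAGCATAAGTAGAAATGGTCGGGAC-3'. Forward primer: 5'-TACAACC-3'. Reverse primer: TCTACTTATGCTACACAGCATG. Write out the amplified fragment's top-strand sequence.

Forward primer TACAACC is found on the top strand at positions 95–101.
Taking the reverse complement of TCTACTTATGCTACACAGCATG gives CATGCTGTGTAGCATAAGTAGA, found at positions 141–162 on the template; the primer anneals here to the top strand with its 3' end pointing upstream.
The product is the template from position 95 through 162 (68 bp).

5'-TACAACCCCGAGAGACTCTTTGAACGCGAGTTTTGAAGAAGATCGCCATGCTGTGTAGCATAAGTAGA-3'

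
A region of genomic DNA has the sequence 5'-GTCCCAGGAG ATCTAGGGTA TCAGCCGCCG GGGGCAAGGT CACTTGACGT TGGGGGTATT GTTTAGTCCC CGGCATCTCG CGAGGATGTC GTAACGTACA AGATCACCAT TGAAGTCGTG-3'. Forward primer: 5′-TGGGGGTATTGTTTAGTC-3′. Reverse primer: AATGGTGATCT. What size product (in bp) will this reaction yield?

The forward primer matches the template at positions 51–68.
Taking the reverse complement of AATGGTGATCT gives AGATCACCATT, found at positions 101–111 on the template; the primer anneals here to the top strand with its 3' end pointing upstream.
The product runs from position 51 to position 111, so its length is 111 − 51 + 1 = 61 bp.

61 bp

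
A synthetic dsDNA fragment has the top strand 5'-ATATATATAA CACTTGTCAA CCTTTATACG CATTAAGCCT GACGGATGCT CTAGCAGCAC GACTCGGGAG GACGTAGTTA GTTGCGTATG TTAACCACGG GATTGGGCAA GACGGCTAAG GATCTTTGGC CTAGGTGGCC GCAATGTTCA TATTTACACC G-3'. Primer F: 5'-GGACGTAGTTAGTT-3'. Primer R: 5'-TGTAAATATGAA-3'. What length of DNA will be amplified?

89 bp

Forward primer GGACGTAGTTAGTT is found on the top strand at positions 70–83.
The reverse primer's reverse complement is TTCATATTTACA, which matches the template at positions 147–158.
Amplicon spans positions 70–158: 89 bp.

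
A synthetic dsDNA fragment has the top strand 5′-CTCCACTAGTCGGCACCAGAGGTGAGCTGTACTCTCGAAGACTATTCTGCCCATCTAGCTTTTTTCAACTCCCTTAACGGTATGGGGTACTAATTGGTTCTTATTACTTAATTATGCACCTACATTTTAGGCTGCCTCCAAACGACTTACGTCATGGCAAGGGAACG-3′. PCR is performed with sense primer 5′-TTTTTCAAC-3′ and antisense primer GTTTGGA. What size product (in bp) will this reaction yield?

Scanning the template, TTTTTCAAC occurs at positions 61–69; this primer anneals to the bottom strand there with its 3' end pointing downstream.
Taking the reverse complement of GTTTGGA gives TCCAAAC, found at positions 137–143 on the template; the primer anneals here to the top strand with its 3' end pointing upstream.
Amplicon spans positions 61–143: 83 bp.

83 bp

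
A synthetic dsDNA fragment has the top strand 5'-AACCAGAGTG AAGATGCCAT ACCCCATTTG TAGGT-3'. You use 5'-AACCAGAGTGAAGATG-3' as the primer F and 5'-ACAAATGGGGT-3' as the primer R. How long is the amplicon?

The forward primer matches the template at positions 1–16.
Taking the reverse complement of ACAAATGGGGT gives ACCCCATTTGT, found at positions 21–31 on the template; the primer anneals here to the top strand with its 3' end pointing upstream.
Amplicon spans positions 1–31: 31 bp.

31 bp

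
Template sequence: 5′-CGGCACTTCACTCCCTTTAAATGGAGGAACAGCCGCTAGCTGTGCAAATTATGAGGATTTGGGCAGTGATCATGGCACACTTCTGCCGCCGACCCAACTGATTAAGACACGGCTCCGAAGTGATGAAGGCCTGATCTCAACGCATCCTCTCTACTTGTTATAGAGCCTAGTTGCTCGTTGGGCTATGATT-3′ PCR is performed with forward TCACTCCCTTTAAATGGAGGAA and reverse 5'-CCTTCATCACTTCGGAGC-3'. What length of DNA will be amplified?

122 bp

The forward primer matches the template at positions 8–29.
Taking the reverse complement of CCTTCATCACTTCGGAGC gives GCTCCGAAGTGATGAAGG, found at positions 112–129 on the template; the primer anneals here to the top strand with its 3' end pointing upstream.
Product length = (reverse-primer end) − (forward-primer start) + 1 = 129 − 8 + 1 = 122 bp.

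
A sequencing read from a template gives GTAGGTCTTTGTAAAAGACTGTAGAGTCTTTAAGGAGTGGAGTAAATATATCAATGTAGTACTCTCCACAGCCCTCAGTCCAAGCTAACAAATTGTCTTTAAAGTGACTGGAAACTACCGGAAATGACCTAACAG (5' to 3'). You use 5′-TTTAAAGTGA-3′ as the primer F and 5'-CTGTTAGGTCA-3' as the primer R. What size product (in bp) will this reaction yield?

Scanning the template, TTTAAAGTGA occurs at positions 98–107; this primer anneals to the bottom strand there with its 3' end pointing downstream.
Taking the reverse complement of CTGTTAGGTCA gives TGACCTAACAG, found at positions 125–135 on the template; the primer anneals here to the top strand with its 3' end pointing upstream.
Amplicon spans positions 98–135: 38 bp.

38 bp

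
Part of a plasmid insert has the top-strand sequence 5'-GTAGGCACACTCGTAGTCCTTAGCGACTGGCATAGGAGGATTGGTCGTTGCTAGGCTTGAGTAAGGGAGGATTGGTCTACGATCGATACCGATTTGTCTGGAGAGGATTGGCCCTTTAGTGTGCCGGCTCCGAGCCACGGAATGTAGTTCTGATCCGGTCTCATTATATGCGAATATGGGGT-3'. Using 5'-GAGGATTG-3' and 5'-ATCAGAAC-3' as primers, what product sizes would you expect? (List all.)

119 bp, 88 bp, 52 bp

The forward primer GAGGATTG matches the top strand at positions 36–43, 67–74, 103–110.
The reverse primer's reverse complement is GTTCTGAT, matching at positions 147–154.
Each forward site pairs with the reverse site to give a product ending at position 154: sizes 119, 88, 52 bp.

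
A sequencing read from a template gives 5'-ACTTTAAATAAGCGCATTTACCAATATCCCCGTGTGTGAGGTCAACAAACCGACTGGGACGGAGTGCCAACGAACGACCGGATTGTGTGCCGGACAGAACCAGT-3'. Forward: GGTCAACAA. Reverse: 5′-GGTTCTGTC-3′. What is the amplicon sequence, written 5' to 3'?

5'-GGTCAACAAACCGACTGGGACGGAGTGCCAACGAACGACCGGATTGTGTGCCGGACAGAACC-3'

Forward primer GGTCAACAA is found on the top strand at positions 40–48.
Taking the reverse complement of GGTTCTGTC gives GACAGAACC, found at positions 93–101 on the template; the primer anneals here to the top strand with its 3' end pointing upstream.
The product is the template from position 40 through 101 (62 bp).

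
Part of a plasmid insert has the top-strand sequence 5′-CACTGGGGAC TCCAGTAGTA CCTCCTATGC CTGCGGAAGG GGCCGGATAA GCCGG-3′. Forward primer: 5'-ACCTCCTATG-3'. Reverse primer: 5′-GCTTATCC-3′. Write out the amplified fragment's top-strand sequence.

5'-ACCTCCTATGCCTGCGGAAGGGGCCGGATAAGC-3'

Forward primer ACCTCCTATG is found on the top strand at positions 20–29.
The reverse primer's reverse complement is GGATAAGC, which matches the template at positions 45–52.
The product is the template from position 20 through 52 (33 bp).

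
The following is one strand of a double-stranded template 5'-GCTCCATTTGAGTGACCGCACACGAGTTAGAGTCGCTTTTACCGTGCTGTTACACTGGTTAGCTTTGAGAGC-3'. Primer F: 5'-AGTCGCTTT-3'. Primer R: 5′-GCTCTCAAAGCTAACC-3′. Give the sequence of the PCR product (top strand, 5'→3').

Forward primer AGTCGCTTT is found on the top strand at positions 31–39.
The reverse primer's reverse complement is GGTTAGCTTTGAGAGC, which matches the template at positions 57–72.
The product is the template from position 31 through 72 (42 bp).

5'-AGTCGCTTTTACCGTGCTGTTACACTGGTTAGCTTTGAGAGC-3'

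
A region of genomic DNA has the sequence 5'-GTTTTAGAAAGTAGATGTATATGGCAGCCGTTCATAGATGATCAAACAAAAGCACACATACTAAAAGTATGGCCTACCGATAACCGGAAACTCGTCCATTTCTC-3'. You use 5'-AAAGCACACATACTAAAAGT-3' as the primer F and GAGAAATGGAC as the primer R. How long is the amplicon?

Scanning the template, AAAGCACACATACTAAAAGT occurs at positions 49–68; this primer anneals to the bottom strand there with its 3' end pointing downstream.
The reverse primer's reverse complement is GTCCATTTCTC, which matches the template at positions 94–104.
Amplicon spans positions 49–104: 56 bp.

56 bp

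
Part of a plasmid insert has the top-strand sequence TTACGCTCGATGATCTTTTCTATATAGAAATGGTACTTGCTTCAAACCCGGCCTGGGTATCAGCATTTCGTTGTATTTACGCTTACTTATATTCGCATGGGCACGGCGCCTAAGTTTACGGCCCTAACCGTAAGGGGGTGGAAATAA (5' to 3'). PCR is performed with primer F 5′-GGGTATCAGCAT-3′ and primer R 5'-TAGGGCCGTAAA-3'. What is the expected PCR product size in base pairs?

72 bp

The forward primer matches the template at positions 55–66.
Taking the reverse complement of TAGGGCCGTAAA gives TTTACGGCCCTA, found at positions 115–126 on the template; the primer anneals here to the top strand with its 3' end pointing upstream.
Amplicon spans positions 55–126: 72 bp.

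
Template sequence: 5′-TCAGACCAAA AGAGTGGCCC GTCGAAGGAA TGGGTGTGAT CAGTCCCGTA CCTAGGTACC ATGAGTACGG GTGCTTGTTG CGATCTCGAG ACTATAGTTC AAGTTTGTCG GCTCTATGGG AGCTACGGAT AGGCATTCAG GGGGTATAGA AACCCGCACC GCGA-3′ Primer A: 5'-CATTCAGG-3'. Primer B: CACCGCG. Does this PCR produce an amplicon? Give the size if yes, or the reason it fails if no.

Primer A (CATTCAGG) matches the top strand at positions 134–141 (3' end points downstream).
Primer B (CACCGCG) also matches the top strand directly, at positions 157–163 — its reverse complement CGCGGTG is not present.
Both primers anneal to the bottom strand with 3' ends pointing the same way, so neither can prime synthesis back toward the other.

No product — both primers anneal to the same strand and extend in the same direction.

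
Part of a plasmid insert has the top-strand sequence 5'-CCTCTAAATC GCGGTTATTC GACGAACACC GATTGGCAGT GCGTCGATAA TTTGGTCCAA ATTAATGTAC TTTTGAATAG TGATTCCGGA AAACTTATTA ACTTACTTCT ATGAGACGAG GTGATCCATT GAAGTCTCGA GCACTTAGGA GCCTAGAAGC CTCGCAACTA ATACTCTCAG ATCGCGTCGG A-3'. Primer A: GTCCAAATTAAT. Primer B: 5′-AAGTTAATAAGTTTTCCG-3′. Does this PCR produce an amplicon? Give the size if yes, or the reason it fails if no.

Primer A (GTCCAAATTAAT) matches the top strand at positions 55–66; it acts as a forward primer.
Primer B's reverse complement is CGGAAAACTTATTAACTT, matching the top strand at positions 87–104; it acts as a reverse primer.
The 3' ends face each other across positions 55–104, giving a 50 bp product.

Yes — a 50 bp product.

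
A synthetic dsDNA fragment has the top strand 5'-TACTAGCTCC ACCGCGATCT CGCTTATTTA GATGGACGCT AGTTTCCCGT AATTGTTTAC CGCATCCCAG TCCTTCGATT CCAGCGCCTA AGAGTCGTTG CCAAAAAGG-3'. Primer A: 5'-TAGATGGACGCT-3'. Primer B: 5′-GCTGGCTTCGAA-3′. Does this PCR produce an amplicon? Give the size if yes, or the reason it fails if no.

Primer B (GCTGGCTTCGAA) does not match the top strand, and its reverse complement TTCGAAGCCAGC does not match either.
With no annealing site for primer B, no amplification occurs.

No product — primer B has no binding site in the template.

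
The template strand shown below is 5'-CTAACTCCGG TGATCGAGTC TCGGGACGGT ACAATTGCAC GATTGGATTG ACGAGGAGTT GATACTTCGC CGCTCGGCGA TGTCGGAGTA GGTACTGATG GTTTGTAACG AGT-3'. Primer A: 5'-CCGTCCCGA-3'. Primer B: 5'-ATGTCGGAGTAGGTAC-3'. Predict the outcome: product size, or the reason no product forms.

No product — the primers' 3' ends point away from each other.

Primer A (CCGTCCCGA) has reverse complement TCGGGACGG, which matches the top strand at positions 21–29; primer A anneals to the top strand there with its 3' end pointing upstream toward position 21.
Primer B (ATGTCGGAGTAGGTAC) matches the top strand directly at positions 80–95; it anneals to the bottom strand with its 3' end pointing downstream toward position 95.
The 3' ends diverge (primer A extends toward position 1, primer B toward position 113), so the primers never converge on a shared product.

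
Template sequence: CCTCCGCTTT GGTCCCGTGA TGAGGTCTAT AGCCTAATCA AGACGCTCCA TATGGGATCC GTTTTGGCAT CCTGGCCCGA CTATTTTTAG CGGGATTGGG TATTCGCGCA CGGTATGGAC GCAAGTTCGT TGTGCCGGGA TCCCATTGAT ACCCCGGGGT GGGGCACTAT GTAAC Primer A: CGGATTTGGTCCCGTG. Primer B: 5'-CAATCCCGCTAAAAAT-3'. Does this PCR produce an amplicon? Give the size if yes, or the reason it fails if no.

No product — primer A has no binding site in the template.

Primer A (CGGATTTGGTCCCGTG) does not match the top strand, and its reverse complement CACGGGACCAAATCCG does not match either.
With no annealing site for primer A, no amplification occurs.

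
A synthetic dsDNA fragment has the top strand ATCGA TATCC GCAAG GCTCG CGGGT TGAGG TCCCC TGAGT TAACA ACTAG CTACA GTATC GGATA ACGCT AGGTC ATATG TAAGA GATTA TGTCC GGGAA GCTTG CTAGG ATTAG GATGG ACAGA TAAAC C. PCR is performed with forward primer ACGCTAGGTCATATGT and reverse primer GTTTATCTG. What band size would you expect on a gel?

Forward primer ACGCTAGGTCATATGT is found on the top strand at positions 66–81.
The reverse primer's reverse complement is CAGATAAAC, which matches the template at positions 122–130.
Amplicon spans positions 66–130: 65 bp.

65 bp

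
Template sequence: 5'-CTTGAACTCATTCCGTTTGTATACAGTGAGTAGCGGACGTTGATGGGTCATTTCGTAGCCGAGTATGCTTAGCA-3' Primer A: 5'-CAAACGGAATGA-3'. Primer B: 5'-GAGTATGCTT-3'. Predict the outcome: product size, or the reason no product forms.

No product — the primers' 3' ends point away from each other.

Primer A (CAAACGGAATGA) has reverse complement TCATTCCGTTTG, which matches the top strand at positions 8–19; primer A anneals to the top strand there with its 3' end pointing upstream toward position 8.
Primer B (GAGTATGCTT) matches the top strand directly at positions 61–70; it anneals to the bottom strand with its 3' end pointing downstream toward position 70.
The 3' ends diverge (primer A extends toward position 1, primer B toward position 74), so the primers never converge on a shared product.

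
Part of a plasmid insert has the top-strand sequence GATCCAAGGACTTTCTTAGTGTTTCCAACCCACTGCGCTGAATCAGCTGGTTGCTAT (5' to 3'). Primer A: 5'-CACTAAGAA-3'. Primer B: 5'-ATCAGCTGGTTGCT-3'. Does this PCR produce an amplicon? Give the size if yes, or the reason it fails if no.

No product — the primers' 3' ends point away from each other.

Primer A (CACTAAGAA) has reverse complement TTCTTAGTG, which matches the top strand at positions 13–21; primer A anneals to the top strand there with its 3' end pointing upstream toward position 13.
Primer B (ATCAGCTGGTTGCT) matches the top strand directly at positions 42–55; it anneals to the bottom strand with its 3' end pointing downstream toward position 55.
The 3' ends diverge (primer A extends toward position 1, primer B toward position 57), so the primers never converge on a shared product.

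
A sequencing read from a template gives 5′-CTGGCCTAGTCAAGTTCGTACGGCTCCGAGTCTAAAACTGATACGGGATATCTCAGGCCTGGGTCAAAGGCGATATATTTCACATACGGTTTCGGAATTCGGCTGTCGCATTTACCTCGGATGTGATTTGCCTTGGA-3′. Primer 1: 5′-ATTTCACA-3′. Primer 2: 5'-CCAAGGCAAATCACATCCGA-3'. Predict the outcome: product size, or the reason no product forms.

Primer 1 (ATTTCACA) matches the top strand at positions 77–84; it acts as a forward primer.
Primer 2's reverse complement is TCGGATGTGATTTGCCTTGG, matching the top strand at positions 117–136; it acts as a reverse primer.
The 3' ends face each other across positions 77–136, giving a 60 bp product.

Yes — a 60 bp product.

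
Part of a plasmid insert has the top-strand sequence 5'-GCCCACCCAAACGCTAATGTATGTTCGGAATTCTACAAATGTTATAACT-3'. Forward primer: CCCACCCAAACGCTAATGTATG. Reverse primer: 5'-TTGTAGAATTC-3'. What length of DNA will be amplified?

37 bp

The forward primer matches the template at positions 2–23.
Reverse complement of the reverse primer: GAATTCTACAA. This occurs on the top strand at positions 28–38.
The product runs from position 2 to position 38, so its length is 38 − 2 + 1 = 37 bp.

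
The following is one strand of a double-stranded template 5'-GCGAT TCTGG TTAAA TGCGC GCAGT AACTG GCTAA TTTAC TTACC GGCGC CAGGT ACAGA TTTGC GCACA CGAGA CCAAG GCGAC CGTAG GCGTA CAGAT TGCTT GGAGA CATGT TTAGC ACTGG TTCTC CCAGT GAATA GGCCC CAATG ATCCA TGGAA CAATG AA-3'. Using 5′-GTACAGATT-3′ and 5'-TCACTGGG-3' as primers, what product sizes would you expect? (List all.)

84 bp, 45 bp

The forward primer GTACAGATT matches the top strand at positions 54–62, 93–101.
The reverse primer's reverse complement is CCCAGTGA, matching at positions 130–137.
Each forward site pairs with the reverse site to give a product ending at position 137: sizes 84, 45 bp.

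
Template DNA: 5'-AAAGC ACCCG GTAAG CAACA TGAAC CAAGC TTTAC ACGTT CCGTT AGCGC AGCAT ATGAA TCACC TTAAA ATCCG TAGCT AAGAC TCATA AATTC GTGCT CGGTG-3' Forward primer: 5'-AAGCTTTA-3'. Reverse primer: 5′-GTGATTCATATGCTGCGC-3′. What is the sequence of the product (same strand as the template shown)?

Scanning the template, AAGCTTTA occurs at positions 27–34; this primer anneals to the bottom strand there with its 3' end pointing downstream.
Reverse complement of the reverse primer: GCGCAGCATATGAATCAC. This occurs on the top strand at positions 47–64.
The product is the template from position 27 through 64 (38 bp).

5'-AAGCTTTACACGTTCCGTTAGCGCAGCATATGAATCAC-3'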